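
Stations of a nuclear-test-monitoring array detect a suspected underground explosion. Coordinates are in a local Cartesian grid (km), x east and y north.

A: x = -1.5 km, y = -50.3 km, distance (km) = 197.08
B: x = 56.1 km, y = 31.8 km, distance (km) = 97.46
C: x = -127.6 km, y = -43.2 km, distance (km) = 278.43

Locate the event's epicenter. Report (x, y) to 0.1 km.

98.2 km east, 119.7 km north

Circle about each station: (x + 1.5)² + (y + 50.3)² = 197.08²; (x − 56.1)² + (y − 31.8)² = 97.46²; (x + 127.6)² + (y + 43.2)² = 278.43².
Subtracting the A equation from the B and C equations removes the quadratic terms:
115.2 x + 164.2 y = 30968.18
-252.2 x + 14.2 y = -23067.08
Solving the 2×2 system: x ≈ 98.2, y ≈ 119.7 km.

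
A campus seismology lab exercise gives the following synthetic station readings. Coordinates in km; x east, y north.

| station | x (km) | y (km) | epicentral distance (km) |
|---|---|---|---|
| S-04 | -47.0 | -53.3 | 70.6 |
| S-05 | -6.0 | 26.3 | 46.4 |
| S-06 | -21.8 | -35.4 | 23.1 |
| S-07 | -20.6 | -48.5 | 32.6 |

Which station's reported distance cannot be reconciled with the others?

Solve using three stations at a time. Using S-05, S-06, S-07 (subtract circle equations pairwise → linear system) gives (x, y) ≈ (-4.1, -20.2).
Distances from that point to each station vs reported:
  S-04: calculated 54.2 vs reported 70.6 → residual 16.4 km
  S-05: calculated 46.5 vs reported 46.4 → residual 0.1 km
  S-06: calculated 23.4 vs reported 23.1 → residual 0.3 km
  S-07: calculated 32.8 vs reported 32.6 → residual 0.2 km
S-05, S-06, S-07 are mutually consistent (residuals ≈ 0); S-04 is off by 16.4 km.

S-04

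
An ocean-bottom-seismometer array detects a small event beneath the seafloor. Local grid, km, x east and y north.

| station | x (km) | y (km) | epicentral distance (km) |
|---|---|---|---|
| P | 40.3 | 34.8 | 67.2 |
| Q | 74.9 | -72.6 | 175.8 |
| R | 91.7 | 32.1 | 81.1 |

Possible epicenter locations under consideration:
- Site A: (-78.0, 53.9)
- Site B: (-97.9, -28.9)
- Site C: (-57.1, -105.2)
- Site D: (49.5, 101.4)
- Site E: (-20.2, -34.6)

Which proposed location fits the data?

Site D

For each candidate, compare |candidate − station| to the reported distance:
Site A: residuals P 52.6, Q 22.6, R 90.0 → max 90.0 km
Site B: residuals P 85.0, Q 2.4, R 118.1 → max 118.1 km
Site C: residuals P 103.3, Q 39.8, R 121.4 → max 121.4 km
Site D: residuals P 0.0, Q 0.0, R 0.0 → max 0.0 km
Site E: residuals P 24.9, Q 73.4, R 49.2 → max 73.4 km
Only Site D has all residuals ≈ 0.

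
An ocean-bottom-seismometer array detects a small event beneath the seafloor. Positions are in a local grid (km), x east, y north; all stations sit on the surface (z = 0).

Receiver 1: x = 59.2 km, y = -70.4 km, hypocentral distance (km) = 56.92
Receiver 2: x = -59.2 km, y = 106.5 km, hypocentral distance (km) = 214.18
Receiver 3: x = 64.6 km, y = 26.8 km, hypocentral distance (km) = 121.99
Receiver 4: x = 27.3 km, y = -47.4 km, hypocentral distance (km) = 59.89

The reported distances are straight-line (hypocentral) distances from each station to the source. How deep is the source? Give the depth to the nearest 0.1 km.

z ≈ 49.8 km

Each station gives a sphere (x−x_i)² + (y−y_i)² + z² = d_i² (stations at z=0).
Subtracting the Receiver 1 sphere from Receiver 2 and Receiver 3: z² cancels, leaving linear equations in x and y:
-236.8 x + 353.8 y = -36247.10
10.8 x + 194.4 y = -15211.07
Solving: x ≈ 33.392, y ≈ -80.101 km (keep extra digits for the depth step; rounded: 33.4, -80.1).
Then from the Receiver 1 sphere: z² = 56.92² − (x − 59.2)² − (y + 70.4)² with x = 33.392, y = -80.101, so z ≈ 49.797 ≈ 49.8 km.
Check against Receiver 4 (with the unrounded solution): distance 59.88 ≈ 59.89 km. ✓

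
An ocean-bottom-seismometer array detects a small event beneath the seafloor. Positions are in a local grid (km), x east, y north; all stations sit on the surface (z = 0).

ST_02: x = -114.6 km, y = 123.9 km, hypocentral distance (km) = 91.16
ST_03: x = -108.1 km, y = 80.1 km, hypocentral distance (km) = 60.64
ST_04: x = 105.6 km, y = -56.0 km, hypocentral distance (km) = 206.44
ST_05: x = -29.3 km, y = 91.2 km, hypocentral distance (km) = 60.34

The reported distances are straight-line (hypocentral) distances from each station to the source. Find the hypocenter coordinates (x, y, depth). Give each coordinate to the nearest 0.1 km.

(-64.3, 56.1, 34.4)

Each station gives a sphere (x−x_i)² + (y−y_i)² + z² = d_i² (stations at z=0).
Subtracting the ST_02 sphere from ST_03 and ST_04: z² cancels, leaving linear equations in x and y:
13.0 x − 87.6 y = -5749.81
440.4 x − 359.8 y = -48504.34
Solving: x ≈ -64.309, y ≈ 56.094 km (keep extra digits for the depth step; rounded: -64.3, 56.1).
Then from the ST_02 sphere: z² = 91.16² − (x + 114.6)² − (y − 123.9)² with x = -64.309, y = 56.094, so z ≈ 34.399 ≈ 34.4 km.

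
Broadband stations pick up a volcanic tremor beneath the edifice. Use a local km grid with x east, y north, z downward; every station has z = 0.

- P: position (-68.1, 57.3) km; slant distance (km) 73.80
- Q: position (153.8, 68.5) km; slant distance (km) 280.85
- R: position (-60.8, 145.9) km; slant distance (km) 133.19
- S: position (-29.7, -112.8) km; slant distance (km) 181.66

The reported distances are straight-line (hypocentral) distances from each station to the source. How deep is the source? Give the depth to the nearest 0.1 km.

depth ≈ 46.9 km

Each station gives a sphere (x−x_i)² + (y−y_i)² + z² = d_i² (stations at z=0).
Subtracting the P sphere from Q and R: z² cancels, leaving linear equations in x and y:
443.8 x + 22.4 y = -53004.49
14.6 x + 177.2 y = 4769.41
Solving: x ≈ -121.296, y ≈ 36.909 km (keep extra digits for the depth step; rounded: -121.3, 36.9).
Then from the P sphere: z² = 73.80² − (x + 68.1)² − (y − 57.3)² with x = -121.296, y = 36.909, so z ≈ 46.913 ≈ 46.9 km.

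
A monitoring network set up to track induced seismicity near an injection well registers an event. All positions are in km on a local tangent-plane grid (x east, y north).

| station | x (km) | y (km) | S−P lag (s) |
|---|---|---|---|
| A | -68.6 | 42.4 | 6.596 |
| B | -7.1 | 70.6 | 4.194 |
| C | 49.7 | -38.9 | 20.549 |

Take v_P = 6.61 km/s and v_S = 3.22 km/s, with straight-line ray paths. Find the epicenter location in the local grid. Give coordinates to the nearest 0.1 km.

-31.7 km east, 61.2 km north

Distance from S−P lag: d = Δt · v_P v_S / (v_P − v_S) = Δt · (6.61·3.22)/(6.61−3.22) ≈ 6.2785·Δt.
So d_A = 41.41, d_B = 26.33, d_C = 129.02 km.
Circle about each station: (x + 68.6)² + (y − 42.4)² = 41.41²; (x + 7.1)² + (y − 70.6)² = 26.33²; (x − 49.7)² + (y + 38.9)² = 129.02².
Subtracting the A equation from the B and C equations removes the quadratic terms:
123.0 x + 56.4 y = -447.43
236.6 x − 162.6 y = -17451.79
Solving the 2×2 system: x ≈ -31.7, y ≈ 61.2 km.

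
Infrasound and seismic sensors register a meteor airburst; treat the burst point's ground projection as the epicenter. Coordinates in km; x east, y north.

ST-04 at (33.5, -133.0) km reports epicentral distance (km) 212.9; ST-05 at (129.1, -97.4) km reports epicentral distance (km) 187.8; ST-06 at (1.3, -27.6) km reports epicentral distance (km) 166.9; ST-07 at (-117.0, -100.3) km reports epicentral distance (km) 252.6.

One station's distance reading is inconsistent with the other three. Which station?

Solve using three stations at a time. Using ST-04, ST-05, ST-07 (subtract circle equations pairwise → linear system) gives (x, y) ≈ (61.9, 78.0).
Distances from that point to each station vs reported:
  ST-04: calculated 212.9 vs reported 212.9 → residual 0.0 km
  ST-05: calculated 187.8 vs reported 187.8 → residual 0.0 km
  ST-06: calculated 121.8 vs reported 166.9 → residual 45.1 km
  ST-07: calculated 252.6 vs reported 252.6 → residual 0.0 km
ST-04, ST-05, ST-07 are mutually consistent (residuals ≈ 0); ST-06 is off by 45.1 km.

ST-06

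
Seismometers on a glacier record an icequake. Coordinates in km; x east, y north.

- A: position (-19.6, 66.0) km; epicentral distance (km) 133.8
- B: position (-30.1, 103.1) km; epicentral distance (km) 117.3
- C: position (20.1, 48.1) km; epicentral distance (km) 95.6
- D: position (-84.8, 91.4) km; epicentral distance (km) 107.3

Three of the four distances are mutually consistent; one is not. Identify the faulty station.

A

Solve using three stations at a time. Using B, C, D (subtract circle equations pairwise → linear system) gives (x, y) ≈ (-54.7, -11.7).
Distances from that point to each station vs reported:
  A: calculated 85.3 vs reported 133.8 → residual 48.5 km
  B: calculated 117.4 vs reported 117.3 → residual 0.1 km
  C: calculated 95.8 vs reported 95.6 → residual 0.2 km
  D: calculated 107.4 vs reported 107.3 → residual 0.1 km
B, C, D are mutually consistent (residuals ≈ 0); A is off by 48.5 km.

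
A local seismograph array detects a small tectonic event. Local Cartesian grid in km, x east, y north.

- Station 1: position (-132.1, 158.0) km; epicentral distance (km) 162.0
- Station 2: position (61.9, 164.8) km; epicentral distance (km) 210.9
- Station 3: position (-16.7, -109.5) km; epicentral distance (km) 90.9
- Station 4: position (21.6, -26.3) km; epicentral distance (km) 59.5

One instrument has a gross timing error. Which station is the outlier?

Station 1

Solve using three stations at a time. Using Station 2, Station 3, Station 4 (subtract circle equations pairwise → linear system) gives (x, y) ≈ (-37.4, -21.2).
Distances from that point to each station vs reported:
  Station 1: calculated 202.6 vs reported 162.0 → residual 40.6 km
  Station 2: calculated 210.8 vs reported 210.9 → residual 0.1 km
  Station 3: calculated 90.7 vs reported 90.9 → residual 0.2 km
  Station 4: calculated 59.2 vs reported 59.5 → residual 0.3 km
Station 2, Station 3, Station 4 are mutually consistent (residuals ≈ 0); Station 1 is off by 40.6 km.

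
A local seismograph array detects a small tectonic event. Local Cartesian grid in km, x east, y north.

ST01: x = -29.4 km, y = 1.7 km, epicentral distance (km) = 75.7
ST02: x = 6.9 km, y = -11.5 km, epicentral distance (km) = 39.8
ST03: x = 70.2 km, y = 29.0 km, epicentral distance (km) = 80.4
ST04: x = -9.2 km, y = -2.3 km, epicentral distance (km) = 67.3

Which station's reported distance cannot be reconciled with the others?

ST04

Solve using three stations at a time. Using ST01, ST02, ST03 (subtract circle equations pairwise → linear system) gives (x, y) ≈ (32.4, -41.9).
Distances from that point to each station vs reported:
  ST01: calculated 75.6 vs reported 75.7 → residual 0.1 km
  ST02: calculated 39.7 vs reported 39.8 → residual 0.1 km
  ST03: calculated 80.3 vs reported 80.4 → residual 0.1 km
  ST04: calculated 57.4 vs reported 67.3 → residual 9.9 km
ST01, ST02, ST03 are mutually consistent (residuals ≈ 0); ST04 is off by 9.9 km.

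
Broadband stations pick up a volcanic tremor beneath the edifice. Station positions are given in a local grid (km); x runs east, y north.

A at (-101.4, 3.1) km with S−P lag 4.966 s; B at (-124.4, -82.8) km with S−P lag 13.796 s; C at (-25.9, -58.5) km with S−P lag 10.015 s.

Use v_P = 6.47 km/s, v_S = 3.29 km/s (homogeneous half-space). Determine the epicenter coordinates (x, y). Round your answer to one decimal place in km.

Distance from S−P lag: d = Δt · v_P v_S / (v_P − v_S) = Δt · (6.47·3.29)/(6.47−3.29) ≈ 6.6938·Δt.
So d_A = 33.24, d_B = 92.35, d_C = 67.04 km.
Circle about each station: (x + 101.4)² + (y − 3.1)² = 33.24²; (x + 124.4)² + (y + 82.8)² = 92.35²; (x + 25.9)² + (y + 58.5)² = 67.04².
Subtracting the A equation from the B and C equations removes the quadratic terms:
-46.0 x − 171.8 y = 4616.01
151.0 x − 123.2 y = -9587.97
Solving the 2×2 system: x ≈ -70.1, y ≈ -8.1 km.
Check against A (with the unrounded x, y): √((x + 101.4)²+(y − 3.1)²) = 33.24 ≈ 33.24 km. ✓

x ≈ -70.1 km, y ≈ -8.1 km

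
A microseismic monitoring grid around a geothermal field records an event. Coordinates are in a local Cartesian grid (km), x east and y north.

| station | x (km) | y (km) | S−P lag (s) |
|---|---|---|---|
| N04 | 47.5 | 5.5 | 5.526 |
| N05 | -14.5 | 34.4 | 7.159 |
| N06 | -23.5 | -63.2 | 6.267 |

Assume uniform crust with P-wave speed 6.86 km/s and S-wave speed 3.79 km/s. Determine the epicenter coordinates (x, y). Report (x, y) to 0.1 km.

x ≈ 9.2 km, y ≈ -21.4 km

Distance from S−P lag: d = Δt · v_P v_S / (v_P − v_S) = Δt · (6.86·3.79)/(6.86−3.79) ≈ 8.4689·Δt.
So d_N04 = 46.80, d_N05 = 60.63, d_N06 = 53.07 km.
Circle about each station: (x − 47.5)² + (y − 5.5)² = 46.80²; (x + 14.5)² + (y − 34.4)² = 60.63²; (x + 23.5)² + (y + 63.2)² = 53.07².
Subtracting the N04 equation from the N05 and N06 equations removes the quadratic terms:
-124.0 x + 57.8 y = -2378.65
-142.0 x − 137.4 y = 1633.81
Solving the 2×2 system: x ≈ 9.2, y ≈ -21.4 km.
Check against N04 (with the unrounded x, y): √((x − 47.5)²+(y − 5.5)²) = 46.80 ≈ 46.80 km. ✓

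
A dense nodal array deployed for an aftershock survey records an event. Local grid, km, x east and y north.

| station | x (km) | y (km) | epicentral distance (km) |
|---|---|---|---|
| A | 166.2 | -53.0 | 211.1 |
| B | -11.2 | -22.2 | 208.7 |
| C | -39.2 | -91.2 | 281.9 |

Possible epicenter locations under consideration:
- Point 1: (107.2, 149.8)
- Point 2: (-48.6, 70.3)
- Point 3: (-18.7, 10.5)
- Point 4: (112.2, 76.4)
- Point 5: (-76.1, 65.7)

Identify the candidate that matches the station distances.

For each candidate, compare |candidate − station| to the reported distance:
Point 1: residuals A 0.1, B 0.1, C 0.1 → max 0.1 km
Point 2: residuals A 36.6, B 108.9, C 120.1 → max 120.1 km
Point 3: residuals A 15.6, B 175.2, C 178.2 → max 178.2 km
Point 4: residuals A 70.9, B 50.7, C 56.0 → max 70.9 km
Point 5: residuals A 58.7, B 99.4, C 120.7 → max 120.7 km
Only Point 1 has all residuals ≈ 0.

Point 1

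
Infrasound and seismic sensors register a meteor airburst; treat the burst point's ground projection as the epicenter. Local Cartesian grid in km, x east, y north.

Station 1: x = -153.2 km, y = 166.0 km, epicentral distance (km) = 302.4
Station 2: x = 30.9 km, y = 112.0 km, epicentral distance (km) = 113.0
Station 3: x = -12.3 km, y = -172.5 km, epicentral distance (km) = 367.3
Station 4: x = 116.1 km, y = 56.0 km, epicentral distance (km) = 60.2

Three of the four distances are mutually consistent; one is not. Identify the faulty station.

Station 3

Solve using three stations at a time. Using Station 1, Station 2, Station 4 (subtract circle equations pairwise → linear system) gives (x, y) ≈ (143.8, 109.4).
Distances from that point to each station vs reported:
  Station 1: calculated 302.4 vs reported 302.4 → residual 0.0 km
  Station 2: calculated 113.0 vs reported 113.0 → residual 0.0 km
  Station 3: calculated 322.2 vs reported 367.3 → residual 45.1 km
  Station 4: calculated 60.1 vs reported 60.2 → residual 0.1 km
Station 1, Station 2, Station 4 are mutually consistent (residuals ≈ 0); Station 3 is off by 45.1 km.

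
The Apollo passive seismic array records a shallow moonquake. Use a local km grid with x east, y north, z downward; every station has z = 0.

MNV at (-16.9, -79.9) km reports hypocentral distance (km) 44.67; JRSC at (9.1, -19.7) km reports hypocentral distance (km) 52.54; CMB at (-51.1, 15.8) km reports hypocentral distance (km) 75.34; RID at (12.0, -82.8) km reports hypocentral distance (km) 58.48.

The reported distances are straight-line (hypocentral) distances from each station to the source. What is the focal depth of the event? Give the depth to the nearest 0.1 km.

Each station gives a sphere (x−x_i)² + (y−y_i)² + z² = d_i² (stations at z=0).
Subtracting the MNV sphere from JRSC and CMB: z² cancels, leaving linear equations in x and y:
52.0 x + 120.4 y = -6963.76
-68.4 x + 191.4 y = -7489.48
Solving: x ≈ -23.704, y ≈ -47.601 km (keep extra digits for the depth step; rounded: -23.7, -47.6).
Then from the MNV sphere: z² = 44.67² − (x + 16.9)² − (y + 79.9)² with x = -23.704, y = -47.601, so z ≈ 30.098 ≈ 30.1 km.

z ≈ 30.1 km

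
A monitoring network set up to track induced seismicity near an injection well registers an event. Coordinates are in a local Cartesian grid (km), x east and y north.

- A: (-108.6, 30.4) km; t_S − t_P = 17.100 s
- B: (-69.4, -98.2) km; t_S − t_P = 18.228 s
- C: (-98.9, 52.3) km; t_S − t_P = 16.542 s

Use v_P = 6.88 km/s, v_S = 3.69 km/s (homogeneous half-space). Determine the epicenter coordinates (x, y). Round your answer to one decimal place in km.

26.1 km east, 11.0 km north

Distance from S−P lag: d = Δt · v_P v_S / (v_P − v_S) = Δt · (6.88·3.69)/(6.88−3.69) ≈ 7.9584·Δt.
So d_A = 136.09, d_B = 145.07, d_C = 131.65 km.
Circle about each station: (x + 108.6)² + (y − 30.4)² = 136.09²; (x + 69.4)² + (y + 98.2)² = 145.07²; (x + 98.9)² + (y − 52.3)² = 131.65².
Subtracting the A equation from the B and C equations removes the quadratic terms:
78.4 x − 257.2 y = -783.34
19.4 x + 43.8 y = 987.15
Solving the 2×2 system: x ≈ 26.1, y ≈ 11.0 km.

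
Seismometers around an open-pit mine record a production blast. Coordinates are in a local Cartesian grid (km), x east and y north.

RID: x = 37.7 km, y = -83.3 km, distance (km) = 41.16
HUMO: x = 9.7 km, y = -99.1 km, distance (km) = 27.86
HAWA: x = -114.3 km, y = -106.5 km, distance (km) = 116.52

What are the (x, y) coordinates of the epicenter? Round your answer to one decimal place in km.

Circle about each station: (x − 37.7)² + (y + 83.3)² = 41.16²; (x − 9.7)² + (y + 99.1)² = 27.86²; (x + 114.3)² + (y + 106.5)² = 116.52².
Subtracting pairs of circle equations eliminates x²+y² and gives linear equations (the radical axes):
-56.0 x − 31.6 y = 2472.69
-304.0 x − 46.4 y = 4163.80
Solving the 2×2 system: x ≈ -2.4, y ≈ -74.0 km.

x ≈ -2.4 km, y ≈ -74.0 km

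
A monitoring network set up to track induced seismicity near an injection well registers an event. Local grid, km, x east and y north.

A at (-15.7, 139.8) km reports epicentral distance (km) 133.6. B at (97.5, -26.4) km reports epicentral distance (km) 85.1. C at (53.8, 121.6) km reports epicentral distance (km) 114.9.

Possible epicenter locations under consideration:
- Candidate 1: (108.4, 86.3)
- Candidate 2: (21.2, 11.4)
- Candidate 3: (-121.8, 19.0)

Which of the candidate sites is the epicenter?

Candidate 2

For each candidate, compare |candidate − station| to the reported distance:
Candidate 1: residuals A 1.5, B 28.1, C 49.9 → max 49.9 km
Candidate 2: residuals A 0.0, B 0.1, C 0.0 → max 0.1 km
Candidate 3: residuals A 27.2, B 138.9, C 88.5 → max 138.9 km
Only Candidate 2 has all residuals ≈ 0.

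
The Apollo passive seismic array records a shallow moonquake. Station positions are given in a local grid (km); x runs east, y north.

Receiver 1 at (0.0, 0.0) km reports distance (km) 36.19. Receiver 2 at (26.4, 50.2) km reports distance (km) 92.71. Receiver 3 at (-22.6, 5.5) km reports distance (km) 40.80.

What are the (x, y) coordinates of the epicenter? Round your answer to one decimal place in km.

Circle about each station: x² + y² = 36.19²; (x − 26.4)² + (y − 50.2)² = 92.71²; (x + 22.6)² + (y − 5.5)² = 40.80².
Subtracting the Receiver 1 equation from the Receiver 2 and Receiver 3 equations removes the quadratic terms:
52.8 x + 100.4 y = -4068.43
-45.2 x + 11.0 y = 186.09
Solving the 2×2 system: x ≈ -12.4, y ≈ -34.0 km.
Check against Receiver 1 (with the unrounded x, y): √(x²+y²) = 36.19 ≈ 36.19 km. ✓

-12.4 km east, -34.0 km north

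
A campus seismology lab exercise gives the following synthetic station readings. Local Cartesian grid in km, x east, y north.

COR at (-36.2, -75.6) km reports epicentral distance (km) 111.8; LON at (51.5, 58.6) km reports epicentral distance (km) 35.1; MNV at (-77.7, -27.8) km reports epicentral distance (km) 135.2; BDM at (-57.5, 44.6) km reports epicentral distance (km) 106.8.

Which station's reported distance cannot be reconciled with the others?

COR

Solve using three stations at a time. Using LON, MNV, BDM (subtract circle equations pairwise → linear system) gives (x, y) ≈ (47.2, 23.8).
Distances from that point to each station vs reported:
  COR: calculated 129.8 vs reported 111.8 → residual 18.0 km
  LON: calculated 35.0 vs reported 35.1 → residual 0.1 km
  MNV: calculated 135.2 vs reported 135.2 → residual 0.0 km
  BDM: calculated 106.8 vs reported 106.8 → residual 0.0 km
LON, MNV, BDM are mutually consistent (residuals ≈ 0); COR is off by 18.0 km.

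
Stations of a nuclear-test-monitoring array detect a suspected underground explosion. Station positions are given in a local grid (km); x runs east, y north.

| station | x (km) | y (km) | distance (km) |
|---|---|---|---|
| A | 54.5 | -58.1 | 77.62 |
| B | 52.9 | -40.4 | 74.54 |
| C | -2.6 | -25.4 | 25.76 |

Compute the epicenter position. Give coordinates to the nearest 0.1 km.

Circle about each station: (x − 54.5)² + (y + 58.1)² = 77.62²; (x − 52.9)² + (y + 40.4)² = 74.54²; (x + 2.6)² + (y + 25.4)² = 25.76².
Subtracting pairs of circle equations eliminates x²+y² and gives linear equations (the radical axes):
-3.2 x + 35.4 y = -1446.64
-114.2 x + 65.4 y = -332.65
Solving the 2×2 system: x ≈ -21.6, y ≈ -42.8 km.

x ≈ -21.6 km, y ≈ -42.8 km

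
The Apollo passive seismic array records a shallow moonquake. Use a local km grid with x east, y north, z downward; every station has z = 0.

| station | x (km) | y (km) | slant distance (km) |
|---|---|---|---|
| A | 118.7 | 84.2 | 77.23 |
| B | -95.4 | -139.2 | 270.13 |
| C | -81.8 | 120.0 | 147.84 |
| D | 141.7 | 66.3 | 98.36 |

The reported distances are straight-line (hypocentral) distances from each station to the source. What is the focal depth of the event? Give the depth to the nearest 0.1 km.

depth ≈ 42.7 km

Each station gives a sphere (x−x_i)² + (y−y_i)² + z² = d_i² (stations at z=0).
Subtracting the A sphere from B and C: z² cancels, leaving linear equations in x and y:
-428.2 x − 446.8 y = -59707.27
-401.0 x + 71.6 y = -15980.28
Solving: x ≈ 54.402, y ≈ 81.495 km (keep extra digits for the depth step; rounded: 54.4, 81.5).
Then from the A sphere: z² = 77.23² − (x − 118.7)² − (y − 84.2)² with x = 54.402, y = 81.495, so z ≈ 42.696 ≈ 42.7 km.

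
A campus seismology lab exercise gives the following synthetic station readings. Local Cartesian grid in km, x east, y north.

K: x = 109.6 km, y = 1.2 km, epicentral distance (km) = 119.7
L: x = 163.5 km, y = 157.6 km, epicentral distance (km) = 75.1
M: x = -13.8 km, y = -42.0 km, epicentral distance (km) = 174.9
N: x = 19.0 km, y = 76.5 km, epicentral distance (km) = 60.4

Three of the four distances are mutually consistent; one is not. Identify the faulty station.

L

Solve using three stations at a time. Using K, M, N (subtract circle equations pairwise → linear system) gives (x, y) ≈ (67.1, 113.1).
Distances from that point to each station vs reported:
  K: calculated 119.7 vs reported 119.7 → residual 0.0 km
  L: calculated 106.2 vs reported 75.1 → residual 31.1 km
  M: calculated 174.9 vs reported 174.9 → residual 0.0 km
  N: calculated 60.4 vs reported 60.4 → residual 0.0 km
K, M, N are mutually consistent (residuals ≈ 0); L is off by 31.1 km.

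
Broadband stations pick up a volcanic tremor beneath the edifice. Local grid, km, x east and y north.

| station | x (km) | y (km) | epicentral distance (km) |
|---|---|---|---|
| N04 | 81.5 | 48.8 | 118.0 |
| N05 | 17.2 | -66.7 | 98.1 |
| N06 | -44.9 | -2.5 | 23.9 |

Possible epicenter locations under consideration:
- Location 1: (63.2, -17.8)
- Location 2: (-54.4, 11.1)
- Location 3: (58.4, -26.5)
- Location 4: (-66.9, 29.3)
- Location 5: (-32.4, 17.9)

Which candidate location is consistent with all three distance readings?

Location 5

For each candidate, compare |candidate − station| to the reported distance:
Location 1: residuals N04 48.9, N05 31.0, N06 85.3 → max 85.3 km
Location 2: residuals N04 23.0, N05 7.6, N06 7.3 → max 23.0 km
Location 3: residuals N04 39.2, N05 40.5, N06 82.2 → max 82.2 km
Location 4: residuals N04 31.7, N05 29.5, N06 14.8 → max 31.7 km
Location 5: residuals N04 0.0, N05 0.0, N06 0.0 → max 0.0 km
Only Location 5 has all residuals ≈ 0.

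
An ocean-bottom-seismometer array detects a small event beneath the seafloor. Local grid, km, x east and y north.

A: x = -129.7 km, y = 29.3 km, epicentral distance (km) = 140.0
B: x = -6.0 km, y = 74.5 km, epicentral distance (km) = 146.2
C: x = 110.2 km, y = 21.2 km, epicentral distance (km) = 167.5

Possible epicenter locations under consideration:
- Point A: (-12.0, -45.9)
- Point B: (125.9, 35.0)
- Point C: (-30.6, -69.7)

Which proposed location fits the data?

For each candidate, compare |candidate − station| to the reported distance:
Point A: residuals A 0.3, B 25.7, C 28.1 → max 28.1 km
Point B: residuals A 115.7, B 8.5, C 146.6 → max 146.6 km
Point C: residuals A 0.1, B 0.1, C 0.1 → max 0.1 km
Only Point C has all residuals ≈ 0.

Point C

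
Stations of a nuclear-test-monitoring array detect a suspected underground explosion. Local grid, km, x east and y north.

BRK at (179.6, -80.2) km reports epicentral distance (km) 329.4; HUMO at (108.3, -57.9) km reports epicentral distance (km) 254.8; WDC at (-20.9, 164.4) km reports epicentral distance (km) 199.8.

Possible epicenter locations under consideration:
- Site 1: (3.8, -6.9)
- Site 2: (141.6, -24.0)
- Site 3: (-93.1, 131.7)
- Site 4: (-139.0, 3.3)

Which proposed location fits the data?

For each candidate, compare |candidate − station| to the reported distance:
Site 1: residuals BRK 138.9, HUMO 138.5, WDC 26.7 → max 138.9 km
Site 2: residuals BRK 261.6, HUMO 207.3, WDC 49.0 → max 261.6 km
Site 3: residuals BRK 16.0, HUMO 21.8, WDC 120.5 → max 120.5 km
Site 4: residuals BRK 0.0, HUMO 0.0, WDC 0.0 → max 0.0 km
Only Site 4 has all residuals ≈ 0.

Site 4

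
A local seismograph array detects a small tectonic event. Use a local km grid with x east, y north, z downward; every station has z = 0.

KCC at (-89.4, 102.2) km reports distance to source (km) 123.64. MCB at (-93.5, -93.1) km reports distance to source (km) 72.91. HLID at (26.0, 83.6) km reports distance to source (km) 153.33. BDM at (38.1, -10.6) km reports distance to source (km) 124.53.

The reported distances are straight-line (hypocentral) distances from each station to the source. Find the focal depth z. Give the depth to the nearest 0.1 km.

8.4 km

Each station gives a sphere (x−x_i)² + (y−y_i)² + z² = d_i² (stations at z=0).
Subtracting the KCC sphere from MCB and HLID: z² cancels, leaving linear equations in x and y:
-8.2 x − 390.6 y = 8943.64
230.8 x − 37.2 y = -18995.48
Solving: x ≈ -85.703, y ≈ -21.098 km (keep extra digits for the depth step; rounded: -85.7, -21.1).
Then from the KCC sphere: z² = 123.64² − (x + 89.4)² − (y − 102.2)² with x = -85.703, y = -21.098, so z ≈ 8.413 ≈ 8.4 km.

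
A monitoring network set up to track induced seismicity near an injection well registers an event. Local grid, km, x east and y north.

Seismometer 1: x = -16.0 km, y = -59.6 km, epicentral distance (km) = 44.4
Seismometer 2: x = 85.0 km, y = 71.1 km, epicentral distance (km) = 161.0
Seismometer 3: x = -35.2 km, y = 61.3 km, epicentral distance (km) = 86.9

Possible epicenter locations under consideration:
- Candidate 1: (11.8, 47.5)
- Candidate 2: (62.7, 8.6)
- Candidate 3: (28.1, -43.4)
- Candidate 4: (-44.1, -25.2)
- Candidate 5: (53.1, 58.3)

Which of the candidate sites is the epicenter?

For each candidate, compare |candidate − station| to the reported distance:
Candidate 1: residuals Seismometer 1 66.2, Seismometer 2 84.1, Seismometer 3 37.9 → max 84.1 km
Candidate 2: residuals Seismometer 1 59.7, Seismometer 2 94.6, Seismometer 3 24.3 → max 94.6 km
Candidate 3: residuals Seismometer 1 2.6, Seismometer 2 33.1, Seismometer 3 35.4 → max 35.4 km
Candidate 4: residuals Seismometer 1 0.0, Seismometer 2 0.1, Seismometer 3 0.1 → max 0.1 km
Candidate 5: residuals Seismometer 1 92.3, Seismometer 2 126.6, Seismometer 3 1.5 → max 126.6 km
Only Candidate 4 has all residuals ≈ 0.

Candidate 4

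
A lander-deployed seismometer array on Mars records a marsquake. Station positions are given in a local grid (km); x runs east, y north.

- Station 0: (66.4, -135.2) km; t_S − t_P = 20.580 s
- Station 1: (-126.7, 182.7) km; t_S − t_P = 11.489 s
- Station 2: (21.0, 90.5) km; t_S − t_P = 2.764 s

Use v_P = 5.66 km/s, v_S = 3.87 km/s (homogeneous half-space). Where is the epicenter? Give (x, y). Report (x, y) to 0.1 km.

Distance from S−P lag: d = Δt · v_P v_S / (v_P − v_S) = Δt · (5.66·3.87)/(5.66−3.87) ≈ 12.2370·Δt.
So d_Station 0 = 251.84, d_Station 1 = 140.59, d_Station 2 = 33.82 km.
Circle about each station: (x − 66.4)² + (y + 135.2)² = 251.84²; (x + 126.7)² + (y − 182.7)² = 140.59²; (x − 21.0)² + (y − 90.5)² = 33.82².
Subtracting the Station 0 equation from the Station 1 and Station 2 equations removes the quadratic terms:
-386.2 x + 635.8 y = 70402.02
-90.8 x + 451.4 y = 48222.84
Solving the 2×2 system: x ≈ -9.6, y ≈ 104.9 km.
Check against Station 0 (with the unrounded x, y): √((x − 66.4)²+(y + 135.2)²) = 251.84 ≈ 251.84 km. ✓

x ≈ -9.6 km, y ≈ 104.9 km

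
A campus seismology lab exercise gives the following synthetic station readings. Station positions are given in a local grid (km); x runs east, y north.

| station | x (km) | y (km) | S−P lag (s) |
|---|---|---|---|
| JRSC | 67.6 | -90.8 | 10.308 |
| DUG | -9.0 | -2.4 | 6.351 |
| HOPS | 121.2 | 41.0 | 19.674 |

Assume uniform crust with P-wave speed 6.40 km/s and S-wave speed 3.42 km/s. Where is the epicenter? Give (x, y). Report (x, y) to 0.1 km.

Distance from S−P lag: d = Δt · v_P v_S / (v_P − v_S) = Δt · (6.40·3.42)/(6.40−3.42) ≈ 7.3450·Δt.
So d_JRSC = 75.71, d_DUG = 46.65, d_HOPS = 144.50 km.
Circle about each station: (x − 67.6)² + (y + 90.8)² = 75.71²; (x + 9.0)² + (y + 2.4)² = 46.65²; (x − 121.2)² + (y − 41.0)² = 144.50².
Subtracting the JRSC equation from the DUG and HOPS equations removes the quadratic terms:
-153.2 x + 176.8 y = -9171.86
107.2 x + 263.6 y = -11592.21
Solving the 2×2 system: x ≈ 6.2, y ≈ -46.5 km.

6.2 km east, -46.5 km north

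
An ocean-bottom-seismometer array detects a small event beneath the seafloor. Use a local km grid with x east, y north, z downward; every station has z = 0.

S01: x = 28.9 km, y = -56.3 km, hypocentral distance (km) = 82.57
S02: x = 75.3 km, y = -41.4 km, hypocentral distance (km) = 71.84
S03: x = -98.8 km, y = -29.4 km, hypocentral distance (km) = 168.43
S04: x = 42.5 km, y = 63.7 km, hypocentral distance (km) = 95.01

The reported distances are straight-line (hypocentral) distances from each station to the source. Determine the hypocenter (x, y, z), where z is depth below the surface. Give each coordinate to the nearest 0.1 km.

(56.8, -7.9, 60.8)

Each station gives a sphere (x−x_i)² + (y−y_i)² + z² = d_i² (stations at z=0).
Subtracting the S01 sphere from S02 and S03: z² cancels, leaving linear equations in x and y:
92.8 x + 29.8 y = 5035.97
-255.4 x + 53.8 y = -14929.96
Solving: x ≈ 56.797, y ≈ -7.880 km (keep extra digits for the depth step; rounded: 56.8, -7.9).
Then from the S01 sphere: z² = 82.57² − (x − 28.9)² − (y + 56.3)² with x = 56.797, y = -7.880, so z ≈ 60.787 ≈ 60.8 km.
Check against S04 (with the unrounded solution): distance 94.99 ≈ 95.01 km. ✓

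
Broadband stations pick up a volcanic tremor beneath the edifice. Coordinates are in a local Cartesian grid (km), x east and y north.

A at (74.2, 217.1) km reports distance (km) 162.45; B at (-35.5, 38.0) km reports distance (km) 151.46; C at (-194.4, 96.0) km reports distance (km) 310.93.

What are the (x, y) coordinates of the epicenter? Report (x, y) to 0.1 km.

Circle about each station: (x − 74.2)² + (y − 217.1)² = 162.45²; (x + 35.5)² + (y − 38.0)² = 151.46²; (x + 194.4)² + (y − 96.0)² = 310.93².
Subtracting pairs of circle equations eliminates x²+y² and gives linear equations (the radical axes):
-219.4 x − 358.2 y = -46483.93
-537.2 x − 242.2 y = -75918.15
Solving the 2×2 system: x ≈ 114.4, y ≈ 59.7 km.
Check against A (with the unrounded x, y): √((x − 74.2)²+(y − 217.1)²) = 162.46 ≈ 162.45 km. ✓

114.4 km east, 59.7 km north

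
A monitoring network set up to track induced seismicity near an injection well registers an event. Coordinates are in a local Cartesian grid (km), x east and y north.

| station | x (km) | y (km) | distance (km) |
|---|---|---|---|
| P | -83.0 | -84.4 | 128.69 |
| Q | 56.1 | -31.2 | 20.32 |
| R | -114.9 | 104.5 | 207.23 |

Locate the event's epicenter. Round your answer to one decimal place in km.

Circle about each station: (x + 83.0)² + (y + 84.4)² = 128.69²; (x − 56.1)² + (y + 31.2)² = 20.32²; (x + 114.9)² + (y − 104.5)² = 207.23².
Subtracting the P equation from the Q and R equations removes the quadratic terms:
278.2 x + 106.4 y = 6256.50
-63.8 x + 377.8 y = -16273.26
Solving the 2×2 system: x ≈ 36.6, y ≈ -36.9 km.

36.6 km east, -36.9 km north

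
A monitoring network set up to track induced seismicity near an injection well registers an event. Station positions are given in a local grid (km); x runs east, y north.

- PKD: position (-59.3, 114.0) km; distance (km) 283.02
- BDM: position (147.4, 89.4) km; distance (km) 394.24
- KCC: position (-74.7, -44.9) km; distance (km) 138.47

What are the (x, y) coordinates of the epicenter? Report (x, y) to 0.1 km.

(-167.8, -147.4)

Circle about each station: (x + 59.3)² + (y − 114.0)² = 283.02²; (x − 147.4)² + (y − 89.4)² = 394.24²; (x + 74.7)² + (y + 44.9)² = 138.47².
Subtracting the PKD equation from the BDM and KCC equations removes the quadratic terms:
413.4 x − 49.2 y = -62118.23
-30.8 x − 317.8 y = 52009.99
Solving the 2×2 system: x ≈ -167.8, y ≈ -147.4 km.
Check against PKD (with the unrounded x, y): √((x + 59.3)²+(y − 114.0)²) = 283.02 ≈ 283.02 km. ✓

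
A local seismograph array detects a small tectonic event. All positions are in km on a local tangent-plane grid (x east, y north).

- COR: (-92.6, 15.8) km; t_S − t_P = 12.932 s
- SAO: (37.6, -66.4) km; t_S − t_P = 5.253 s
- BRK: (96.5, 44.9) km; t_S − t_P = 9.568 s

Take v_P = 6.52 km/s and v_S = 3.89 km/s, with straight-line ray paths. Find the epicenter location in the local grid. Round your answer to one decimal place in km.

x ≈ 27.8 km, y ≈ -16.7 km

Distance from S−P lag: d = Δt · v_P v_S / (v_P − v_S) = Δt · (6.52·3.89)/(6.52−3.89) ≈ 9.6437·Δt.
So d_COR = 124.71, d_SAO = 50.66, d_BRK = 92.27 km.
Circle about each station: (x + 92.6)² + (y − 15.8)² = 124.71²; (x − 37.6)² + (y + 66.4)² = 50.66²; (x − 96.5)² + (y − 44.9)² = 92.27².
Subtracting pairs of circle equations eliminates x²+y² and gives linear equations (the radical axes):
260.4 x − 164.4 y = 9984.47
378.2 x + 58.2 y = 9542.69
Solving the 2×2 system: x ≈ 27.8, y ≈ -16.7 km.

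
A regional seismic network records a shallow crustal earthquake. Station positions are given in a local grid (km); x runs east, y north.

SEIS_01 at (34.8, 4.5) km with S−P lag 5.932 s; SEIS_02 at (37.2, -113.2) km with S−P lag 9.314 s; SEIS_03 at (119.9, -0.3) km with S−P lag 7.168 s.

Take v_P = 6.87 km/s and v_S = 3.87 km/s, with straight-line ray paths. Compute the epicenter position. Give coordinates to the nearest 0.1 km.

Distance from S−P lag: d = Δt · v_P v_S / (v_P − v_S) = Δt · (6.87·3.87)/(6.87−3.87) ≈ 8.8623·Δt.
So d_SEIS_01 = 52.57, d_SEIS_02 = 82.54, d_SEIS_03 = 63.52 km.
Circle about each station: (x − 34.8)² + (y − 4.5)² = 52.57²; (x − 37.2)² + (y + 113.2)² = 82.54²; (x − 119.9)² + (y + 0.3)² = 63.52².
Subtracting pairs of circle equations eliminates x²+y² and gives linear equations (the radical axes):
4.8 x − 235.4 y = 8917.54
170.2 x − 9.6 y = 11873.62
Solving the 2×2 system: x ≈ 67.7, y ≈ -36.5 km.

(67.7, -36.5)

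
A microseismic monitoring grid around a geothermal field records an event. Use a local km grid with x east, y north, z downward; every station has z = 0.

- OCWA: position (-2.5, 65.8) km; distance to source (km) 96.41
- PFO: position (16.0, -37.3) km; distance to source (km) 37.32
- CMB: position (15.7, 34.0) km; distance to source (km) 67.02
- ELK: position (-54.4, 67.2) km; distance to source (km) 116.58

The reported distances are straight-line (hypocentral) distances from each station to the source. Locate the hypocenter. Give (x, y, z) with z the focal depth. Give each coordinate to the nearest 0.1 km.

x ≈ 10.5 km, y ≈ -23.4 km, depth ≈ 34.2 km

Each station gives a sphere (x−x_i)² + (y−y_i)² + z² = d_i² (stations at z=0).
Subtracting the OCWA sphere from PFO and CMB: z² cancels, leaving linear equations in x and y:
37.0 x − 206.2 y = 5213.51
36.4 x − 63.6 y = 1869.81
Solving: x ≈ 10.476, y ≈ -23.404 km (keep extra digits for the depth step; rounded: 10.5, -23.4).
Then from the OCWA sphere: z² = 96.41² − (x + 2.5)² − (y − 65.8)² with x = 10.476, y = -23.404, so z ≈ 34.193 ≈ 34.2 km.
Check against ELK (with the unrounded solution): distance 116.56 ≈ 116.58 km. ✓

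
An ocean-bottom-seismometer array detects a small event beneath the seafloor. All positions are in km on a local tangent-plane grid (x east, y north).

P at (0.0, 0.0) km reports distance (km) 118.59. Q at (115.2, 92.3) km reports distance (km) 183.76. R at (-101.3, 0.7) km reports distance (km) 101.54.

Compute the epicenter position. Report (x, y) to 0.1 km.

-68.5 km east, 96.8 km north

Circle about each station: x² + y² = 118.59²; (x − 115.2)² + (y − 92.3)² = 183.76²; (x + 101.3)² + (y − 0.7)² = 101.54².
Subtracting pairs of circle equations eliminates x²+y² and gives linear equations (the radical axes):
230.4 x + 184.6 y = 2086.18
-202.6 x + 1.4 y = 14015.40
Solving the 2×2 system: x ≈ -68.5, y ≈ 96.8 km.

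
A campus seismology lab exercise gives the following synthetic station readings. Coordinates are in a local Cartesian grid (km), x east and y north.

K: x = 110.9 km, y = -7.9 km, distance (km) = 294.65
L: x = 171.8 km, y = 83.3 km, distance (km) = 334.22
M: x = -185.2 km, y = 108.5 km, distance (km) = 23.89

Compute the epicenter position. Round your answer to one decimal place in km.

(-161.8, 103.7)

Circle about each station: (x − 110.9)² + (y + 7.9)² = 294.65²; (x − 171.8)² + (y − 83.3)² = 334.22²; (x + 185.2)² + (y − 108.5)² = 23.89².
Subtracting the K equation from the L and M equations removes the quadratic terms:
121.8 x + 182.4 y = -791.48
-592.2 x + 232.8 y = 119957.96
Solving the 2×2 system: x ≈ -161.8, y ≈ 103.7 km.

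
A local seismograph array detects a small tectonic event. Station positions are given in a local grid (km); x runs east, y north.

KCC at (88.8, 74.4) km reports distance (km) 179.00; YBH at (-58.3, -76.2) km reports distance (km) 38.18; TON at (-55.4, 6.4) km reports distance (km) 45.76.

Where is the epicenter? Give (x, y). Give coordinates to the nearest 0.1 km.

(-49.7, -39.0)

Circle about each station: (x − 88.8)² + (y − 74.4)² = 179.00²; (x + 58.3)² + (y + 76.2)² = 38.18²; (x + 55.4)² + (y − 6.4)² = 45.76².
Subtracting the KCC equation from the YBH and TON equations removes the quadratic terms:
-294.2 x − 301.2 y = 26367.82
-288.4 x − 136.0 y = 19636.34
Solving the 2×2 system: x ≈ -49.7, y ≈ -39.0 km.
Check against KCC (with the unrounded x, y): √((x − 88.8)²+(y − 74.4)²) = 179.00 ≈ 179.00 km. ✓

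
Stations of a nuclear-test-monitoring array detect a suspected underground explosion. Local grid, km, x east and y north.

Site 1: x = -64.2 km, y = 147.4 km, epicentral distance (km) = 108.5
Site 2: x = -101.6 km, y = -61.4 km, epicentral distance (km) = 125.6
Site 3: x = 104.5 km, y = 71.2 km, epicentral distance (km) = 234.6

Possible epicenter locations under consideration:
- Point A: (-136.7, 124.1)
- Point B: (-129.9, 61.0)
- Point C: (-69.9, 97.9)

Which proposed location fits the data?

For each candidate, compare |candidate − station| to the reported distance:
Point A: residuals Site 1 32.3, Site 2 63.2, Site 3 12.3 → max 63.2 km
Point B: residuals Site 1 0.0, Site 2 0.0, Site 3 0.0 → max 0.0 km
Point C: residuals Site 1 58.7, Site 2 36.8, Site 3 58.2 → max 58.7 km
Only Point B has all residuals ≈ 0.

Point B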